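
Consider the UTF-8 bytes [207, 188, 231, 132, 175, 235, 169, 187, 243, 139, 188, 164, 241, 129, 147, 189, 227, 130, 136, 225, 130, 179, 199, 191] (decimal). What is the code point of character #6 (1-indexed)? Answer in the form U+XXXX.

U+3088

Offset 0: leading byte 0xCF = 11001111 → 2-byte char #1 = CF BC.
Offset 2: leading byte 0xE7 = 11100111 → 3-byte char #2 = E7 84 AF.
Offset 5: leading byte 0xEB = 11101011 → 3-byte char #3 = EB A9 BB.
Offset 8: leading byte 0xF3 = 11110011 → 4-byte char #4 = F3 8B BC A4.
Offset 12: leading byte 0xF1 = 11110001 → 4-byte char #5 = F1 81 93 BD.
Offset 16: leading byte 0xE3 = 11100011 → 3-byte char #6 = E3 82 88.
Leading byte 0xE3 = 11100011 matches 1110xxxx → 3-byte sequence.
Byte 1: 0xE3 = 11100011, payload 0011 (4 bits).
Byte 2: 0x82 = 10000010 (10xxxxxx ✓), payload 000010.
Byte 3: 0x88 = 10001000 (10xxxxxx ✓), payload 001000.
Concatenate: 0011000010001000 = 0x3088 (16 bits → U+3088).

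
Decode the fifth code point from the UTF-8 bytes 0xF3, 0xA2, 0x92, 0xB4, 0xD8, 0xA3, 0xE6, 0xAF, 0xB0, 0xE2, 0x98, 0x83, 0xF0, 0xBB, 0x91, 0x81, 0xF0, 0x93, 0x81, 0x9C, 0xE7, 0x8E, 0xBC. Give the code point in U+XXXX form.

U+3B441

Offset 0: leading byte 0xF3 = 11110011 → 4-byte char #1 = F3 A2 92 B4.
Offset 4: leading byte 0xD8 = 11011000 → 2-byte char #2 = D8 A3.
Offset 6: leading byte 0xE6 = 11100110 → 3-byte char #3 = E6 AF B0.
Offset 9: leading byte 0xE2 = 11100010 → 3-byte char #4 = E2 98 83.
Offset 12: leading byte 0xF0 = 11110000 → 4-byte char #5 = F0 BB 91 81.
Leading byte 0xF0 = 11110000 matches 11110xxx → 4-byte sequence.
Byte 1: 0xF0 = 11110000, payload 000 (3 bits).
Byte 2: 0xBB = 10111011 (10xxxxxx ✓), payload 111011.
Byte 3: 0x91 = 10010001 (10xxxxxx ✓), payload 010001.
Byte 4: 0x81 = 10000001 (10xxxxxx ✓), payload 000001.
Concatenate: 000111011010001000001 = 0x3B441 (21 bits → U+3B441).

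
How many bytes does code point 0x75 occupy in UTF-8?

1

U+0075 = 0x75. UTF-8 uses 1 byte below 0x80, 2 below 0x800, 3 below 0x10000, 4 up to 0x10FFFF. 0x75 is in U+0000–U+007F → 1 byte.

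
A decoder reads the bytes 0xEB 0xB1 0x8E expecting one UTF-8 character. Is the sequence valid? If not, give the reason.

valid

Leading byte 0xEB = 11101011 → 3-byte form.
Continuation bytes 0xB1=10110001, 0x8E=10001110 all match 10xxxxxx.
Decoded value 0xBC4E is ≥ 0x800 (shortest form) and not a surrogate.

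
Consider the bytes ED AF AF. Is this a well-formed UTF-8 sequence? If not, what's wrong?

Structurally a 3-byte sequence; payload = 0xDBEF.
But 0xDBEF is in U+D800–U+DFFF, the surrogate range. Surrogates are not Unicode scalar values and are forbidden in UTF-8.

invalid (encodes a surrogate (U+D800–U+DFFF))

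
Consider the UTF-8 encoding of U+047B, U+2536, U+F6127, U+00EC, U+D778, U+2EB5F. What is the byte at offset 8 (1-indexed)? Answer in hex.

1-indexed offset 8 is 0-indexed offset 7.
U+047B → 2-byte form D1 BB at offsets 0–1.
U+2536 → 3-byte form E2 94 B6 at offsets 2–4.
U+F6127 → 4-byte form F3 B6 84 A7 at offsets 5–8.
Offset 7 falls in char 3's range; it's byte 3 of F3 B6 84 A7 = 0x84.

0x84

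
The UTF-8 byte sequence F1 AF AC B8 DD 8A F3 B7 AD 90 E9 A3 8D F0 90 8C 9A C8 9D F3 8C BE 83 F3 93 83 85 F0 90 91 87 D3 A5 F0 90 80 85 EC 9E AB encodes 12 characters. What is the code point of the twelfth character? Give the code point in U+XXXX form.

Offset 0: leading byte 0xF1 = 11110001 → 4-byte char #1 = F1 AF AC B8.
Offset 4: leading byte 0xDD = 11011101 → 2-byte char #2 = DD 8A.
Offset 6: leading byte 0xF3 = 11110011 → 4-byte char #3 = F3 B7 AD 90.
Offset 10: leading byte 0xE9 = 11101001 → 3-byte char #4 = E9 A3 8D.
Offset 13: leading byte 0xF0 = 11110000 → 4-byte char #5 = F0 90 8C 9A.
Offset 17: leading byte 0xC8 = 11001000 → 2-byte char #6 = C8 9D.
Offset 19: leading byte 0xF3 = 11110011 → 4-byte char #7 = F3 8C BE 83.
Offset 23: leading byte 0xF3 = 11110011 → 4-byte char #8 = F3 93 83 85.
Offset 27: leading byte 0xF0 = 11110000 → 4-byte char #9 = F0 90 91 87.
Offset 31: leading byte 0xD3 = 11010011 → 2-byte char #10 = D3 A5.
Offset 33: leading byte 0xF0 = 11110000 → 4-byte char #11 = F0 90 80 85.
Offset 37: leading byte 0xEC = 11101100 → 3-byte char #12 = EC 9E AB.
Leading byte 0xEC = 11101100 matches 1110xxxx → 3-byte sequence.
Byte 1: 0xEC = 11101100, payload 1100 (4 bits).
Byte 2: 0x9E = 10011110 (10xxxxxx ✓), payload 011110.
Byte 3: 0xAB = 10101011 (10xxxxxx ✓), payload 101011.
Concatenate: 1100011110101011 = 0xC7AB (16 bits → U+C7AB).

U+C7AB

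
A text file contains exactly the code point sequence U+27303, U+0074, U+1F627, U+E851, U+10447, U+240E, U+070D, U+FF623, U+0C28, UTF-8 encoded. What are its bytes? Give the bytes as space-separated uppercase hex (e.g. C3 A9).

U+27303: 4-byte form → F0 A7 8C 83.
U+0074: 1-byte form → 74.
U+1F627: 4-byte form → F0 9F 98 A7.
U+E851: 3-byte form → EE A1 91.
U+10447: 4-byte form → F0 90 91 87.
U+240E: 3-byte form → E2 90 8E.
U+070D: 2-byte form → DC 8D.
U+FF623: 4-byte form → F3 BF 98 A3.
U+0C28: 3-byte form → E0 B0 A8.
Concatenated (28 bytes): F0 A7 8C 83 74 F0 9F 98 A7 EE A1 91 F0 90 91 87 E2 90 8E DC 8D F3 BF 98 A3 E0 B0 A8.

F0 A7 8C 83 74 F0 9F 98 A7 EE A1 91 F0 90 91 87 E2 90 8E DC 8D F3 BF 98 A3 E0 B0 A8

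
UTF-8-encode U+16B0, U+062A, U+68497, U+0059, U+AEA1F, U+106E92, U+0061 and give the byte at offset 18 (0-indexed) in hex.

U+16B0 → 3-byte form E1 9A B0 at offsets 0–2.
U+062A → 2-byte form D8 AA at offsets 3–4.
U+68497 → 4-byte form F1 A8 92 97 at offsets 5–8.
U+0059 → 1-byte form 59 at offsets 9–9.
U+AEA1F → 4-byte form F2 AE A8 9F at offsets 10–13.
U+106E92 → 4-byte form F4 86 BA 92 at offsets 14–17.
U+0061 → 1-byte form 61 at offsets 18–18.
Offset 18 falls in char 7's range; it's byte 1 of 61 = 0x61.

0x61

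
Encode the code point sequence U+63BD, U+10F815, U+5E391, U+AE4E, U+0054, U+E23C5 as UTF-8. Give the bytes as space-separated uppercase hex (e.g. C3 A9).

U+63BD: 3-byte form → E6 8E BD.
U+10F815: 4-byte form → F4 8F A0 95.
U+5E391: 4-byte form → F1 9E 8E 91.
U+AE4E: 3-byte form → EA B9 8E.
U+0054: 1-byte form → 54.
U+E23C5: 4-byte form → F3 A2 8F 85.
Concatenated (19 bytes): E6 8E BD F4 8F A0 95 F1 9E 8E 91 EA B9 8E 54 F3 A2 8F 85.

E6 8E BD F4 8F A0 95 F1 9E 8E 91 EA B9 8E 54 F3 A2 8F 85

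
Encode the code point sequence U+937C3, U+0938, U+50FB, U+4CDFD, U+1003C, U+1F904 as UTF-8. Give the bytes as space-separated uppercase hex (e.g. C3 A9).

U+937C3: 4-byte form → F2 93 9F 83.
U+0938: 3-byte form → E0 A4 B8.
U+50FB: 3-byte form → E5 83 BB.
U+4CDFD: 4-byte form → F1 8C B7 BD.
U+1003C: 4-byte form → F0 90 80 BC.
U+1F904: 4-byte form → F0 9F A4 84.
Concatenated (22 bytes): F2 93 9F 83 E0 A4 B8 E5 83 BB F1 8C B7 BD F0 90 80 BC F0 9F A4 84.

F2 93 9F 83 E0 A4 B8 E5 83 BB F1 8C B7 BD F0 90 80 BC F0 9F A4 84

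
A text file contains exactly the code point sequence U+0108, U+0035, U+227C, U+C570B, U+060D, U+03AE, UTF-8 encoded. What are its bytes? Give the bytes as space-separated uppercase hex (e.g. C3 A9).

U+0108: 2-byte form → C4 88.
U+0035: 1-byte form → 35.
U+227C: 3-byte form → E2 89 BC.
U+C570B: 4-byte form → F3 85 9C 8B.
U+060D: 2-byte form → D8 8D.
U+03AE: 2-byte form → CE AE.
Concatenated (14 bytes): C4 88 35 E2 89 BC F3 85 9C 8B D8 8D CE AE.

C4 88 35 E2 89 BC F3 85 9C 8B D8 8D CE AE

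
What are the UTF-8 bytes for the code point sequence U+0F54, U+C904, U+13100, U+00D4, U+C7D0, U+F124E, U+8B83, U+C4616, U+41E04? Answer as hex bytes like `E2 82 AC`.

E0 BD 94 EC A4 84 F0 93 84 80 C3 94 EC 9F 90 F3 B1 89 8E E8 AE 83 F3 84 98 96 F1 81 B8 84

U+0F54: 3-byte form → E0 BD 94.
U+C904: 3-byte form → EC A4 84.
U+13100: 4-byte form → F0 93 84 80.
U+00D4: 2-byte form → C3 94.
U+C7D0: 3-byte form → EC 9F 90.
U+F124E: 4-byte form → F3 B1 89 8E.
U+8B83: 3-byte form → E8 AE 83.
U+C4616: 4-byte form → F3 84 98 96.
U+41E04: 4-byte form → F1 81 B8 84.
Concatenated (30 bytes): E0 BD 94 EC A4 84 F0 93 84 80 C3 94 EC 9F 90 F3 B1 89 8E E8 AE 83 F3 84 98 96 F1 81 B8 84.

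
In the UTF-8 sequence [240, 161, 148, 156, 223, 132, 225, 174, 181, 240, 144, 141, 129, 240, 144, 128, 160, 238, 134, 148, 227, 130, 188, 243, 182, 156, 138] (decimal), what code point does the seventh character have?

Offset 0: leading byte 0xF0 = 11110000 → 4-byte char #1 = F0 A1 94 9C.
Offset 4: leading byte 0xDF = 11011111 → 2-byte char #2 = DF 84.
Offset 6: leading byte 0xE1 = 11100001 → 3-byte char #3 = E1 AE B5.
Offset 9: leading byte 0xF0 = 11110000 → 4-byte char #4 = F0 90 8D 81.
Offset 13: leading byte 0xF0 = 11110000 → 4-byte char #5 = F0 90 80 A0.
Offset 17: leading byte 0xEE = 11101110 → 3-byte char #6 = EE 86 94.
Offset 20: leading byte 0xE3 = 11100011 → 3-byte char #7 = E3 82 BC.
Leading byte 0xE3 = 11100011 matches 1110xxxx → 3-byte sequence.
Byte 1: 0xE3 = 11100011, payload 0011 (4 bits).
Byte 2: 0x82 = 10000010 (10xxxxxx ✓), payload 000010.
Byte 3: 0xBC = 10111100 (10xxxxxx ✓), payload 111100.
Concatenate: 0011000010111100 = 0x30BC (16 bits → U+30BC).

U+30BC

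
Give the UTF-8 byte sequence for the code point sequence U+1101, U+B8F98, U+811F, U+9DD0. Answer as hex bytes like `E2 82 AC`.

E1 84 81 F2 B8 BE 98 E8 84 9F E9 B7 90

U+1101: 3-byte form → E1 84 81.
U+B8F98: 4-byte form → F2 B8 BE 98.
U+811F: 3-byte form → E8 84 9F.
U+9DD0: 3-byte form → E9 B7 90.
Concatenated (13 bytes): E1 84 81 F2 B8 BE 98 E8 84 9F E9 B7 90.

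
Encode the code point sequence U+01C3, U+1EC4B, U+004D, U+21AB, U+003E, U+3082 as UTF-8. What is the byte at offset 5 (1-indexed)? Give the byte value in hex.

1-indexed offset 5 is 0-indexed offset 4.
U+01C3 → 2-byte form C7 83 at offsets 0–1.
U+1EC4B → 4-byte form F0 9E B1 8B at offsets 2–5.
Offset 4 falls in char 2's range; it's byte 3 of F0 9E B1 8B = 0xB1.

0xB1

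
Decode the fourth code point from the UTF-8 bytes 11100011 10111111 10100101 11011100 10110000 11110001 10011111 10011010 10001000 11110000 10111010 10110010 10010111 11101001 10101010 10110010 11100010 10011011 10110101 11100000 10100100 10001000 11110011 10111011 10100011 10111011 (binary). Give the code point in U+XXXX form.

U+3AC97

Offset 0: leading byte 0xE3 = 11100011 → 3-byte char #1 = E3 BF A5.
Offset 3: leading byte 0xDC = 11011100 → 2-byte char #2 = DC B0.
Offset 5: leading byte 0xF1 = 11110001 → 4-byte char #3 = F1 9F 9A 88.
Offset 9: leading byte 0xF0 = 11110000 → 4-byte char #4 = F0 BA B2 97.
Leading byte 0xF0 = 11110000 matches 11110xxx → 4-byte sequence.
Byte 1: 0xF0 = 11110000, payload 000 (3 bits).
Byte 2: 0xBA = 10111010 (10xxxxxx ✓), payload 111010.
Byte 3: 0xB2 = 10110010 (10xxxxxx ✓), payload 110010.
Byte 4: 0x97 = 10010111 (10xxxxxx ✓), payload 010111.
Concatenate: 000111010110010010111 = 0x3AC97 (21 bits → U+3AC97).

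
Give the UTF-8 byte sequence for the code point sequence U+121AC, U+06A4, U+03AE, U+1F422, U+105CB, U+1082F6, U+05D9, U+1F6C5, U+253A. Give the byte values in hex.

U+121AC: 4-byte form → F0 92 86 AC.
U+06A4: 2-byte form → DA A4.
U+03AE: 2-byte form → CE AE.
U+1F422: 4-byte form → F0 9F 90 A2.
U+105CB: 4-byte form → F0 90 97 8B.
U+1082F6: 4-byte form → F4 88 8B B6.
U+05D9: 2-byte form → D7 99.
U+1F6C5: 4-byte form → F0 9F 9B 85.
U+253A: 3-byte form → E2 94 BA.
Concatenated (29 bytes): F0 92 86 AC DA A4 CE AE F0 9F 90 A2 F0 90 97 8B F4 88 8B B6 D7 99 F0 9F 9B 85 E2 94 BA.

F0 92 86 AC DA A4 CE AE F0 9F 90 A2 F0 90 97 8B F4 88 8B B6 D7 99 F0 9F 9B 85 E2 94 BA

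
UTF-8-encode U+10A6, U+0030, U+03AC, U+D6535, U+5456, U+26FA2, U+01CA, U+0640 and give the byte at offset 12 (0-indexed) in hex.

U+10A6 → 3-byte form E1 82 A6 at offsets 0–2.
U+0030 → 1-byte form 30 at offsets 3–3.
U+03AC → 2-byte form CE AC at offsets 4–5.
U+D6535 → 4-byte form F3 96 94 B5 at offsets 6–9.
U+5456 → 3-byte form E5 91 96 at offsets 10–12.
Offset 12 falls in char 5's range; it's byte 3 of E5 91 96 = 0x96.

0x96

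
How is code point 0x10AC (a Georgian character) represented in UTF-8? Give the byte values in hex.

E1 82 AC

U+10AC = 0x10AC = 4268 decimal. In range U+0800–U+FFFF → 3-byte form: 1110xxxx 10xxxxxx 10xxxxxx.
Binary (16 bits): 0001000010101100.
Split 4+6+6: 0001 | 000010 | 101100.
Byte 1: 11100001 = 0xE1.
Byte 2: 10000010 = 0x82.
Byte 3: 10101100 = 0xAC.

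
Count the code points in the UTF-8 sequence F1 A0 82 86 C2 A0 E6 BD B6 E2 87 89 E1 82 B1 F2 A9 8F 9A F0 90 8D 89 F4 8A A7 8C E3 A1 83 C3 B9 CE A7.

11

Byte at offset 0: 0xF1 = 11110001 → 4-byte char (#1). Advance 4.
Byte at offset 4: 0xC2 = 11000010 → 2-byte char (#2). Advance 2.
Byte at offset 6: 0xE6 = 11100110 → 3-byte char (#3). Advance 3.
Byte at offset 9: 0xE2 = 11100010 → 3-byte char (#4). Advance 3.
Byte at offset 12: 0xE1 = 11100001 → 3-byte char (#5). Advance 3.
Byte at offset 15: 0xF2 = 11110010 → 4-byte char (#6). Advance 4.
Byte at offset 19: 0xF0 = 11110000 → 4-byte char (#7). Advance 4.
Byte at offset 23: 0xF4 = 11110100 → 4-byte char (#8). Advance 4.
Byte at offset 27: 0xE3 = 11100011 → 3-byte char (#9). Advance 3.
Byte at offset 30: 0xC3 = 11000011 → 2-byte char (#10). Advance 2.
Byte at offset 32: 0xCE = 11001110 → 2-byte char (#11). Advance 2.
Reached end at offset 34 after 11 code points.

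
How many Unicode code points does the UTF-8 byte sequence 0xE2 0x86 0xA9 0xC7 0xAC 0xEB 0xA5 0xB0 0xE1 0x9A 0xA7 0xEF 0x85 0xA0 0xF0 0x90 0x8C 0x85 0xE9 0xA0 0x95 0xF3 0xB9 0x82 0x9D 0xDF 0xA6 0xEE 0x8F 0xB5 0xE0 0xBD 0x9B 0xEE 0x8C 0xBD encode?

Byte at offset 0: 0xE2 = 11100010 → 3-byte char (#1). Advance 3.
Byte at offset 3: 0xC7 = 11000111 → 2-byte char (#2). Advance 2.
Byte at offset 5: 0xEB = 11101011 → 3-byte char (#3). Advance 3.
Byte at offset 8: 0xE1 = 11100001 → 3-byte char (#4). Advance 3.
Byte at offset 11: 0xEF = 11101111 → 3-byte char (#5). Advance 3.
Byte at offset 14: 0xF0 = 11110000 → 4-byte char (#6). Advance 4.
Byte at offset 18: 0xE9 = 11101001 → 3-byte char (#7). Advance 3.
Byte at offset 21: 0xF3 = 11110011 → 4-byte char (#8). Advance 4.
Byte at offset 25: 0xDF = 11011111 → 2-byte char (#9). Advance 2.
Byte at offset 27: 0xEE = 11101110 → 3-byte char (#10). Advance 3.
Byte at offset 30: 0xE0 = 11100000 → 3-byte char (#11). Advance 3.
Byte at offset 33: 0xEE = 11101110 → 3-byte char (#12). Advance 3.
Reached end at offset 36 after 12 code points.

12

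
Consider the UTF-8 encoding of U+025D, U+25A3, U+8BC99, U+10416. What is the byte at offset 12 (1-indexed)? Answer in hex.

0x90

1-indexed offset 12 is 0-indexed offset 11.
U+025D → 2-byte form C9 9D at offsets 0–1.
U+25A3 → 3-byte form E2 96 A3 at offsets 2–4.
U+8BC99 → 4-byte form F2 8B B2 99 at offsets 5–8.
U+10416 → 4-byte form F0 90 90 96 at offsets 9–12.
Offset 11 falls in char 4's range; it's byte 3 of F0 90 90 96 = 0x90.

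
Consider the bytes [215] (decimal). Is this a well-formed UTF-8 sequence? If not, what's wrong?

invalid (sequence truncated)

Leading byte 0xD7 = 11010111 → 2-byte form, but only 1 byte is present.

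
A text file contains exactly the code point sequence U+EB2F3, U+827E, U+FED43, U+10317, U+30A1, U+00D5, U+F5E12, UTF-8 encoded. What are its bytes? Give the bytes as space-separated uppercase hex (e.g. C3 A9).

F3 AB 8B B3 E8 89 BE F3 BE B5 83 F0 90 8C 97 E3 82 A1 C3 95 F3 B5 B8 92

U+EB2F3: 4-byte form → F3 AB 8B B3.
U+827E: 3-byte form → E8 89 BE.
U+FED43: 4-byte form → F3 BE B5 83.
U+10317: 4-byte form → F0 90 8C 97.
U+30A1: 3-byte form → E3 82 A1.
U+00D5: 2-byte form → C3 95.
U+F5E12: 4-byte form → F3 B5 B8 92.
Concatenated (24 bytes): F3 AB 8B B3 E8 89 BE F3 BE B5 83 F0 90 8C 97 E3 82 A1 C3 95 F3 B5 B8 92.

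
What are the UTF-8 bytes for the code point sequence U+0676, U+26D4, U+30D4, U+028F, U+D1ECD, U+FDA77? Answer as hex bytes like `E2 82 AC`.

D9 B6 E2 9B 94 E3 83 94 CA 8F F3 91 BB 8D F3 BD A9 B7

U+0676: 2-byte form → D9 B6.
U+26D4: 3-byte form → E2 9B 94.
U+30D4: 3-byte form → E3 83 94.
U+028F: 2-byte form → CA 8F.
U+D1ECD: 4-byte form → F3 91 BB 8D.
U+FDA77: 4-byte form → F3 BD A9 B7.
Concatenated (18 bytes): D9 B6 E2 9B 94 E3 83 94 CA 8F F3 91 BB 8D F3 BD A9 B7.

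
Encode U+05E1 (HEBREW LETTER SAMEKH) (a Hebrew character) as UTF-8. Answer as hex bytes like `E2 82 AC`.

D7 A1

U+05E1 = 0x5E1 = 1505 decimal. In range U+0080–U+07FF → 2-byte form: 110xxxxx 10xxxxxx.
Binary (11 bits): 10111100001.
Split 5+6: 10111 | 100001.
Byte 1: 11010111 = 0xD7.
Byte 2: 10100001 = 0xA1.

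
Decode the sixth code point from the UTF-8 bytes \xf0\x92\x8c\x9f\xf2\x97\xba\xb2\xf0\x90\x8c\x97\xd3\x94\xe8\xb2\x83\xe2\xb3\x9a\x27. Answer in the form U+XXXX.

Offset 0: leading byte 0xF0 = 11110000 → 4-byte char #1 = F0 92 8C 9F.
Offset 4: leading byte 0xF2 = 11110010 → 4-byte char #2 = F2 97 BA B2.
Offset 8: leading byte 0xF0 = 11110000 → 4-byte char #3 = F0 90 8C 97.
Offset 12: leading byte 0xD3 = 11010011 → 2-byte char #4 = D3 94.
Offset 14: leading byte 0xE8 = 11101000 → 3-byte char #5 = E8 B2 83.
Offset 17: leading byte 0xE2 = 11100010 → 3-byte char #6 = E2 B3 9A.
Leading byte 0xE2 = 11100010 matches 1110xxxx → 3-byte sequence.
Byte 1: 0xE2 = 11100010, payload 0010 (4 bits).
Byte 2: 0xB3 = 10110011 (10xxxxxx ✓), payload 110011.
Byte 3: 0x9A = 10011010 (10xxxxxx ✓), payload 011010.
Concatenate: 0010110011011010 = 0x2CDA (16 bits → U+2CDA).

U+2CDA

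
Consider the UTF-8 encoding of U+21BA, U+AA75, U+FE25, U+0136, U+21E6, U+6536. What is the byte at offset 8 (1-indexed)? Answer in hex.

1-indexed offset 8 is 0-indexed offset 7.
U+21BA → 3-byte form E2 86 BA at offsets 0–2.
U+AA75 → 3-byte form EA A9 B5 at offsets 3–5.
U+FE25 → 3-byte form EF B8 A5 at offsets 6–8.
Offset 7 falls in char 3's range; it's byte 2 of EF B8 A5 = 0xB8.

0xB8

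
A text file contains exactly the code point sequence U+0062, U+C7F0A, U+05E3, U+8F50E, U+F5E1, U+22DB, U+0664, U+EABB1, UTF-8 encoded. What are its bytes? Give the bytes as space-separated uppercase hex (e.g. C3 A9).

62 F3 87 BC 8A D7 A3 F2 8F 94 8E EF 97 A1 E2 8B 9B D9 A4 F3 AA AE B1

U+0062: 1-byte form → 62.
U+C7F0A: 4-byte form → F3 87 BC 8A.
U+05E3: 2-byte form → D7 A3.
U+8F50E: 4-byte form → F2 8F 94 8E.
U+F5E1: 3-byte form → EF 97 A1.
U+22DB: 3-byte form → E2 8B 9B.
U+0664: 2-byte form → D9 A4.
U+EABB1: 4-byte form → F3 AA AE B1.
Concatenated (23 bytes): 62 F3 87 BC 8A D7 A3 F2 8F 94 8E EF 97 A1 E2 8B 9B D9 A4 F3 AA AE B1.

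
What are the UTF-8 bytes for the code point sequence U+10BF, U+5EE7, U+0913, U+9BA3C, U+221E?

E1 82 BF E5 BB A7 E0 A4 93 F2 9B A8 BC E2 88 9E

U+10BF: 3-byte form → E1 82 BF.
U+5EE7: 3-byte form → E5 BB A7.
U+0913: 3-byte form → E0 A4 93.
U+9BA3C: 4-byte form → F2 9B A8 BC.
U+221E: 3-byte form → E2 88 9E.
Concatenated (16 bytes): E1 82 BF E5 BB A7 E0 A4 93 F2 9B A8 BC E2 88 9E.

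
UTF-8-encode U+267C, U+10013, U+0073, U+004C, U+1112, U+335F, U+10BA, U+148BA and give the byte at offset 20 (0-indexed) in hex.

0xA2

U+267C → 3-byte form E2 99 BC at offsets 0–2.
U+10013 → 4-byte form F0 90 80 93 at offsets 3–6.
U+0073 → 1-byte form 73 at offsets 7–7.
U+004C → 1-byte form 4C at offsets 8–8.
U+1112 → 3-byte form E1 84 92 at offsets 9–11.
U+335F → 3-byte form E3 8D 9F at offsets 12–14.
U+10BA → 3-byte form E1 82 BA at offsets 15–17.
U+148BA → 4-byte form F0 94 A2 BA at offsets 18–21.
Offset 20 falls in char 8's range; it's byte 3 of F0 94 A2 BA = 0xA2.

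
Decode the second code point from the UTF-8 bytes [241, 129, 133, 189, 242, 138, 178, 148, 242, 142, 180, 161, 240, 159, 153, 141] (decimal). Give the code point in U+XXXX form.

Offset 0: leading byte 0xF1 = 11110001 → 4-byte char #1 = F1 81 85 BD.
Offset 4: leading byte 0xF2 = 11110010 → 4-byte char #2 = F2 8A B2 94.
Leading byte 0xF2 = 11110010 matches 11110xxx → 4-byte sequence.
Byte 1: 0xF2 = 11110010, payload 010 (3 bits).
Byte 2: 0x8A = 10001010 (10xxxxxx ✓), payload 001010.
Byte 3: 0xB2 = 10110010 (10xxxxxx ✓), payload 110010.
Byte 4: 0x94 = 10010100 (10xxxxxx ✓), payload 010100.
Concatenate: 010001010110010010100 = 0x8AC94 (21 bits → U+8AC94).

U+8AC94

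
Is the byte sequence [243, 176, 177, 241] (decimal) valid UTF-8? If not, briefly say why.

Leading byte 0xF3 = 11110011 → 4-byte form.
Byte 4 is 0xF1 = 11110001, which is not 10xxxxxx — expected a continuation byte.

invalid (non-continuation byte where continuation expected)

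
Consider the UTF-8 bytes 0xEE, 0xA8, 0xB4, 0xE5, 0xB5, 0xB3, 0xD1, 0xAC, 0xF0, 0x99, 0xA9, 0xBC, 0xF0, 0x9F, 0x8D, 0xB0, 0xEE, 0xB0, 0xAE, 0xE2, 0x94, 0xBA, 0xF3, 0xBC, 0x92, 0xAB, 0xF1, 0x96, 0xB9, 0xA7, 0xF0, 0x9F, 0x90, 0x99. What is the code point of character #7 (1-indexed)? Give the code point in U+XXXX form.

U+253A

Offset 0: leading byte 0xEE = 11101110 → 3-byte char #1 = EE A8 B4.
Offset 3: leading byte 0xE5 = 11100101 → 3-byte char #2 = E5 B5 B3.
Offset 6: leading byte 0xD1 = 11010001 → 2-byte char #3 = D1 AC.
Offset 8: leading byte 0xF0 = 11110000 → 4-byte char #4 = F0 99 A9 BC.
Offset 12: leading byte 0xF0 = 11110000 → 4-byte char #5 = F0 9F 8D B0.
Offset 16: leading byte 0xEE = 11101110 → 3-byte char #6 = EE B0 AE.
Offset 19: leading byte 0xE2 = 11100010 → 3-byte char #7 = E2 94 BA.
Leading byte 0xE2 = 11100010 matches 1110xxxx → 3-byte sequence.
Byte 1: 0xE2 = 11100010, payload 0010 (4 bits).
Byte 2: 0x94 = 10010100 (10xxxxxx ✓), payload 010100.
Byte 3: 0xBA = 10111010 (10xxxxxx ✓), payload 111010.
Concatenate: 0010010100111010 = 0x253A (16 bits → U+253A).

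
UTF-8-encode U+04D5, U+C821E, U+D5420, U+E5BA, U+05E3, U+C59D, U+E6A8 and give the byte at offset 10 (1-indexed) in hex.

1-indexed offset 10 is 0-indexed offset 9.
U+04D5 → 2-byte form D3 95 at offsets 0–1.
U+C821E → 4-byte form F3 88 88 9E at offsets 2–5.
U+D5420 → 4-byte form F3 95 90 A0 at offsets 6–9.
Offset 9 falls in char 3's range; it's byte 4 of F3 95 90 A0 = 0xA0.

0xA0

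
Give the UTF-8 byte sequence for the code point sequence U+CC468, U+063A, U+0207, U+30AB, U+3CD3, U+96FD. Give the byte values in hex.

U+CC468: 4-byte form → F3 8C 91 A8.
U+063A: 2-byte form → D8 BA.
U+0207: 2-byte form → C8 87.
U+30AB: 3-byte form → E3 82 AB.
U+3CD3: 3-byte form → E3 B3 93.
U+96FD: 3-byte form → E9 9B BD.
Concatenated (17 bytes): F3 8C 91 A8 D8 BA C8 87 E3 82 AB E3 B3 93 E9 9B BD.

F3 8C 91 A8 D8 BA C8 87 E3 82 AB E3 B3 93 E9 9B BD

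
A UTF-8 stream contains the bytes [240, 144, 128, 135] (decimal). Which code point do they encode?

Leading byte 0xF0 = 11110000 matches 11110xxx → 4-byte sequence.
Byte 1: 0xF0 = 11110000, payload 000 (3 bits).
Byte 2: 0x90 = 10010000 (10xxxxxx ✓), payload 010000.
Byte 3: 0x80 = 10000000 (10xxxxxx ✓), payload 000000.
Byte 4: 0x87 = 10000111 (10xxxxxx ✓), payload 000111.
Concatenate: 000010000000000000111 = 0x10007 (21 bits → U+10007).

U+10007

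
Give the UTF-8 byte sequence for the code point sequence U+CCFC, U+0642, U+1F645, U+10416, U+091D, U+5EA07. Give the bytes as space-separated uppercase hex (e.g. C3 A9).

EC B3 BC D9 82 F0 9F 99 85 F0 90 90 96 E0 A4 9D F1 9E A8 87

U+CCFC: 3-byte form → EC B3 BC.
U+0642: 2-byte form → D9 82.
U+1F645: 4-byte form → F0 9F 99 85.
U+10416: 4-byte form → F0 90 90 96.
U+091D: 3-byte form → E0 A4 9D.
U+5EA07: 4-byte form → F1 9E A8 87.
Concatenated (20 bytes): EC B3 BC D9 82 F0 9F 99 85 F0 90 90 96 E0 A4 9D F1 9E A8 87.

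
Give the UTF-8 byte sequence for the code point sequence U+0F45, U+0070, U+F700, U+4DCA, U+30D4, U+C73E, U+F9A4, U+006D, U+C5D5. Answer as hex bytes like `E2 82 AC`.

E0 BD 85 70 EF 9C 80 E4 B7 8A E3 83 94 EC 9C BE EF A6 A4 6D EC 97 95

U+0F45: 3-byte form → E0 BD 85.
U+0070: 1-byte form → 70.
U+F700: 3-byte form → EF 9C 80.
U+4DCA: 3-byte form → E4 B7 8A.
U+30D4: 3-byte form → E3 83 94.
U+C73E: 3-byte form → EC 9C BE.
U+F9A4: 3-byte form → EF A6 A4.
U+006D: 1-byte form → 6D.
U+C5D5: 3-byte form → EC 97 95.
Concatenated (23 bytes): E0 BD 85 70 EF 9C 80 E4 B7 8A E3 83 94 EC 9C BE EF A6 A4 6D EC 97 95.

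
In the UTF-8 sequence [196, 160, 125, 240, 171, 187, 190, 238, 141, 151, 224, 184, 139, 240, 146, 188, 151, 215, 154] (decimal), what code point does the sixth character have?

U+12F17

Offset 0: leading byte 0xC4 = 11000100 → 2-byte char #1 = C4 A0.
Offset 2: leading byte 0x7D = 01111101 → 1-byte char #2 = 7D.
Offset 3: leading byte 0xF0 = 11110000 → 4-byte char #3 = F0 AB BB BE.
Offset 7: leading byte 0xEE = 11101110 → 3-byte char #4 = EE 8D 97.
Offset 10: leading byte 0xE0 = 11100000 → 3-byte char #5 = E0 B8 8B.
Offset 13: leading byte 0xF0 = 11110000 → 4-byte char #6 = F0 92 BC 97.
Leading byte 0xF0 = 11110000 matches 11110xxx → 4-byte sequence.
Byte 1: 0xF0 = 11110000, payload 000 (3 bits).
Byte 2: 0x92 = 10010010 (10xxxxxx ✓), payload 010010.
Byte 3: 0xBC = 10111100 (10xxxxxx ✓), payload 111100.
Byte 4: 0x97 = 10010111 (10xxxxxx ✓), payload 010111.
Concatenate: 000010010111100010111 = 0x12F17 (21 bits → U+12F17).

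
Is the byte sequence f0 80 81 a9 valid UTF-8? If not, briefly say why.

Leading byte 0xF0 = 11110000 → 4-byte form.
Continuation bytes all match 10xxxxxx. Payload decodes to 0x69.
But 0x69 < 0x10000, the minimum for a 4-byte sequence — this is an overlong encoding.

invalid (overlong encoding)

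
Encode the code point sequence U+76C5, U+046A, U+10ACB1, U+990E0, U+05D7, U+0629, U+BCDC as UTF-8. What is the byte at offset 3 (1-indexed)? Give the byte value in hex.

1-indexed offset 3 is 0-indexed offset 2.
U+76C5 → 3-byte form E7 9B 85 at offsets 0–2.
Offset 2 falls in char 1's range; it's byte 3 of E7 9B 85 = 0x85.

0x85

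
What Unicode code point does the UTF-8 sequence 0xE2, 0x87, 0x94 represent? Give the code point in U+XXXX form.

U+21D4

Leading byte 0xE2 = 11100010 matches 1110xxxx → 3-byte sequence.
Byte 1: 0xE2 = 11100010, payload 0010 (4 bits).
Byte 2: 0x87 = 10000111 (10xxxxxx ✓), payload 000111.
Byte 3: 0x94 = 10010100 (10xxxxxx ✓), payload 010100.
Concatenate: 0010000111010100 = 0x21D4 (16 bits → U+21D4).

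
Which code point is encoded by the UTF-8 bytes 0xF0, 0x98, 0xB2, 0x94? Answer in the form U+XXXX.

Leading byte 0xF0 = 11110000 matches 11110xxx → 4-byte sequence.
Byte 1: 0xF0 = 11110000, payload 000 (3 bits).
Byte 2: 0x98 = 10011000 (10xxxxxx ✓), payload 011000.
Byte 3: 0xB2 = 10110010 (10xxxxxx ✓), payload 110010.
Byte 4: 0x94 = 10010100 (10xxxxxx ✓), payload 010100.
Concatenate: 000011000110010010100 = 0x18C94 (21 bits → U+18C94).

U+18C94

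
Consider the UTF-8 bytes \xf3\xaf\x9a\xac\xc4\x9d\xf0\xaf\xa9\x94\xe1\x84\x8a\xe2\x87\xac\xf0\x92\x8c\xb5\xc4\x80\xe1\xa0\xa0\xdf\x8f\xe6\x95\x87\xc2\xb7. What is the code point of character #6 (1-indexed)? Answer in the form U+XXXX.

Offset 0: leading byte 0xF3 = 11110011 → 4-byte char #1 = F3 AF 9A AC.
Offset 4: leading byte 0xC4 = 11000100 → 2-byte char #2 = C4 9D.
Offset 6: leading byte 0xF0 = 11110000 → 4-byte char #3 = F0 AF A9 94.
Offset 10: leading byte 0xE1 = 11100001 → 3-byte char #4 = E1 84 8A.
Offset 13: leading byte 0xE2 = 11100010 → 3-byte char #5 = E2 87 AC.
Offset 16: leading byte 0xF0 = 11110000 → 4-byte char #6 = F0 92 8C B5.
Leading byte 0xF0 = 11110000 matches 11110xxx → 4-byte sequence.
Byte 1: 0xF0 = 11110000, payload 000 (3 bits).
Byte 2: 0x92 = 10010010 (10xxxxxx ✓), payload 010010.
Byte 3: 0x8C = 10001100 (10xxxxxx ✓), payload 001100.
Byte 4: 0xB5 = 10110101 (10xxxxxx ✓), payload 110101.
Concatenate: 000010010001100110101 = 0x12335 (21 bits → U+12335).

U+12335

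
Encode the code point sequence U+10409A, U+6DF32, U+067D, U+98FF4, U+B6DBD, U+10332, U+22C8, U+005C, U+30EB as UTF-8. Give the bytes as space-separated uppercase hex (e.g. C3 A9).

F4 84 82 9A F1 AD BC B2 D9 BD F2 98 BF B4 F2 B6 B6 BD F0 90 8C B2 E2 8B 88 5C E3 83 AB

U+10409A: 4-byte form → F4 84 82 9A.
U+6DF32: 4-byte form → F1 AD BC B2.
U+067D: 2-byte form → D9 BD.
U+98FF4: 4-byte form → F2 98 BF B4.
U+B6DBD: 4-byte form → F2 B6 B6 BD.
U+10332: 4-byte form → F0 90 8C B2.
U+22C8: 3-byte form → E2 8B 88.
U+005C: 1-byte form → 5C.
U+30EB: 3-byte form → E3 83 AB.
Concatenated (29 bytes): F4 84 82 9A F1 AD BC B2 D9 BD F2 98 BF B4 F2 B6 B6 BD F0 90 8C B2 E2 8B 88 5C E3 83 AB.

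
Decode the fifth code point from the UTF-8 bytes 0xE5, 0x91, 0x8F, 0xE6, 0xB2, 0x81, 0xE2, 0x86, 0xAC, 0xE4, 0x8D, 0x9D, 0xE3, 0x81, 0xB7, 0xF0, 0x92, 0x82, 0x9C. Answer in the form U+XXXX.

Offset 0: leading byte 0xE5 = 11100101 → 3-byte char #1 = E5 91 8F.
Offset 3: leading byte 0xE6 = 11100110 → 3-byte char #2 = E6 B2 81.
Offset 6: leading byte 0xE2 = 11100010 → 3-byte char #3 = E2 86 AC.
Offset 9: leading byte 0xE4 = 11100100 → 3-byte char #4 = E4 8D 9D.
Offset 12: leading byte 0xE3 = 11100011 → 3-byte char #5 = E3 81 B7.
Leading byte 0xE3 = 11100011 matches 1110xxxx → 3-byte sequence.
Byte 1: 0xE3 = 11100011, payload 0011 (4 bits).
Byte 2: 0x81 = 10000001 (10xxxxxx ✓), payload 000001.
Byte 3: 0xB7 = 10110111 (10xxxxxx ✓), payload 110111.
Concatenate: 0011000001110111 = 0x3077 (16 bits → U+3077).

U+3077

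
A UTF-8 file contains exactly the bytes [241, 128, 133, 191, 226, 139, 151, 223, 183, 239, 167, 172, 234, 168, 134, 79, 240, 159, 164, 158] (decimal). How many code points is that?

Byte at offset 0: 0xF1 = 11110001 → 4-byte char (#1). Advance 4.
Byte at offset 4: 0xE2 = 11100010 → 3-byte char (#2). Advance 3.
Byte at offset 7: 0xDF = 11011111 → 2-byte char (#3). Advance 2.
Byte at offset 9: 0xEF = 11101111 → 3-byte char (#4). Advance 3.
Byte at offset 12: 0xEA = 11101010 → 3-byte char (#5). Advance 3.
Byte at offset 15: 0x4F = 01001111 → 1-byte char (#6). Advance 1.
Byte at offset 16: 0xF0 = 11110000 → 4-byte char (#7). Advance 4.
Reached end at offset 20 after 7 code points.

7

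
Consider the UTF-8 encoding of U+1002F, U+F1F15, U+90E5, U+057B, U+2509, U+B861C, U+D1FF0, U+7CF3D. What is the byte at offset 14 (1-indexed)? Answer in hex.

1-indexed offset 14 is 0-indexed offset 13.
U+1002F → 4-byte form F0 90 80 AF at offsets 0–3.
U+F1F15 → 4-byte form F3 B1 BC 95 at offsets 4–7.
U+90E5 → 3-byte form E9 83 A5 at offsets 8–10.
U+057B → 2-byte form D5 BB at offsets 11–12.
U+2509 → 3-byte form E2 94 89 at offsets 13–15.
Offset 13 falls in char 5's range; it's byte 1 of E2 94 89 = 0xE2.

0xE2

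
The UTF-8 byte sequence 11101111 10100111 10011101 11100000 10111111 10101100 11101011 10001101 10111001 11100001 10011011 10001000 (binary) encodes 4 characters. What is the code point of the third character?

Offset 0: leading byte 0xEF = 11101111 → 3-byte char #1 = EF A7 9D.
Offset 3: leading byte 0xE0 = 11100000 → 3-byte char #2 = E0 BF AC.
Offset 6: leading byte 0xEB = 11101011 → 3-byte char #3 = EB 8D B9.
Leading byte 0xEB = 11101011 matches 1110xxxx → 3-byte sequence.
Byte 1: 0xEB = 11101011, payload 1011 (4 bits).
Byte 2: 0x8D = 10001101 (10xxxxxx ✓), payload 001101.
Byte 3: 0xB9 = 10111001 (10xxxxxx ✓), payload 111001.
Concatenate: 1011001101111001 = 0xB379 (16 bits → U+B379).

U+B379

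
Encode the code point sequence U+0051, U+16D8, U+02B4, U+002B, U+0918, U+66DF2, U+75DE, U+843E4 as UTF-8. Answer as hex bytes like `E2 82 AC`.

51 E1 9B 98 CA B4 2B E0 A4 98 F1 A6 B7 B2 E7 97 9E F2 84 8F A4

U+0051: 1-byte form → 51.
U+16D8: 3-byte form → E1 9B 98.
U+02B4: 2-byte form → CA B4.
U+002B: 1-byte form → 2B.
U+0918: 3-byte form → E0 A4 98.
U+66DF2: 4-byte form → F1 A6 B7 B2.
U+75DE: 3-byte form → E7 97 9E.
U+843E4: 4-byte form → F2 84 8F A4.
Concatenated (21 bytes): 51 E1 9B 98 CA B4 2B E0 A4 98 F1 A6 B7 B2 E7 97 9E F2 84 8F A4.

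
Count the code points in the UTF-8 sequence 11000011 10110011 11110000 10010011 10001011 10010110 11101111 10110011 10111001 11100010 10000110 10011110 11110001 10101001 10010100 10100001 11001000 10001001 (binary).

6

Byte at offset 0: 0xC3 = 11000011 → 2-byte char (#1). Advance 2.
Byte at offset 2: 0xF0 = 11110000 → 4-byte char (#2). Advance 4.
Byte at offset 6: 0xEF = 11101111 → 3-byte char (#3). Advance 3.
Byte at offset 9: 0xE2 = 11100010 → 3-byte char (#4). Advance 3.
Byte at offset 12: 0xF1 = 11110001 → 4-byte char (#5). Advance 4.
Byte at offset 16: 0xC8 = 11001000 → 2-byte char (#6). Advance 2.
Reached end at offset 18 after 6 code points.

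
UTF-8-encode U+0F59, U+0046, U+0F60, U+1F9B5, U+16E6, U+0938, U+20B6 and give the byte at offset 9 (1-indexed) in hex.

1-indexed offset 9 is 0-indexed offset 8.
U+0F59 → 3-byte form E0 BD 99 at offsets 0–2.
U+0046 → 1-byte form 46 at offsets 3–3.
U+0F60 → 3-byte form E0 BD A0 at offsets 4–6.
U+1F9B5 → 4-byte form F0 9F A6 B5 at offsets 7–10.
Offset 8 falls in char 4's range; it's byte 2 of F0 9F A6 B5 = 0x9F.

0x9F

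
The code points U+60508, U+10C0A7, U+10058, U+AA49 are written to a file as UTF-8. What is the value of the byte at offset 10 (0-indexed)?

U+60508 → 4-byte form F1 A0 94 88 at offsets 0–3.
U+10C0A7 → 4-byte form F4 8C 82 A7 at offsets 4–7.
U+10058 → 4-byte form F0 90 81 98 at offsets 8–11.
Offset 10 falls in char 3's range; it's byte 3 of F0 90 81 98 = 0x81.

0x81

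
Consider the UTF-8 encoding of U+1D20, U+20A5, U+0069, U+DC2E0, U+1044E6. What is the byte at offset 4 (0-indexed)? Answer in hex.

U+1D20 → 3-byte form E1 B4 A0 at offsets 0–2.
U+20A5 → 3-byte form E2 82 A5 at offsets 3–5.
Offset 4 falls in char 2's range; it's byte 2 of E2 82 A5 = 0x82.

0x82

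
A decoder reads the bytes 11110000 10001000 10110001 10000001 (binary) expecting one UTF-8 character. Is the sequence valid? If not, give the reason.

Leading byte 0xF0 = 11110000 → 4-byte form.
Continuation bytes all match 10xxxxxx. Payload decodes to 0x8C41.
But 0x8C41 < 0x10000, the minimum for a 4-byte sequence — this is an overlong encoding.

invalid (overlong encoding)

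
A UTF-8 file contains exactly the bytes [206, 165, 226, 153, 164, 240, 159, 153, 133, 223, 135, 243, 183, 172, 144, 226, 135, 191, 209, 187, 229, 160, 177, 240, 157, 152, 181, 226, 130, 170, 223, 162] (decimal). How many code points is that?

Byte at offset 0: 0xCE = 11001110 → 2-byte char (#1). Advance 2.
Byte at offset 2: 0xE2 = 11100010 → 3-byte char (#2). Advance 3.
Byte at offset 5: 0xF0 = 11110000 → 4-byte char (#3). Advance 4.
Byte at offset 9: 0xDF = 11011111 → 2-byte char (#4). Advance 2.
Byte at offset 11: 0xF3 = 11110011 → 4-byte char (#5). Advance 4.
Byte at offset 15: 0xE2 = 11100010 → 3-byte char (#6). Advance 3.
Byte at offset 18: 0xD1 = 11010001 → 2-byte char (#7). Advance 2.
Byte at offset 20: 0xE5 = 11100101 → 3-byte char (#8). Advance 3.
Byte at offset 23: 0xF0 = 11110000 → 4-byte char (#9). Advance 4.
Byte at offset 27: 0xE2 = 11100010 → 3-byte char (#10). Advance 3.
Byte at offset 30: 0xDF = 11011111 → 2-byte char (#11). Advance 2.
Reached end at offset 32 after 11 code points.

11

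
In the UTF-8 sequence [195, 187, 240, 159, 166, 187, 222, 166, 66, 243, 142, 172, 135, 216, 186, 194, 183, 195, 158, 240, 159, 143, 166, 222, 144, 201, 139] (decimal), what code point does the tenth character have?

Offset 0: leading byte 0xC3 = 11000011 → 2-byte char #1 = C3 BB.
Offset 2: leading byte 0xF0 = 11110000 → 4-byte char #2 = F0 9F A6 BB.
Offset 6: leading byte 0xDE = 11011110 → 2-byte char #3 = DE A6.
Offset 8: leading byte 0x42 = 01000010 → 1-byte char #4 = 42.
Offset 9: leading byte 0xF3 = 11110011 → 4-byte char #5 = F3 8E AC 87.
Offset 13: leading byte 0xD8 = 11011000 → 2-byte char #6 = D8 BA.
Offset 15: leading byte 0xC2 = 11000010 → 2-byte char #7 = C2 B7.
Offset 17: leading byte 0xC3 = 11000011 → 2-byte char #8 = C3 9E.
Offset 19: leading byte 0xF0 = 11110000 → 4-byte char #9 = F0 9F 8F A6.
Offset 23: leading byte 0xDE = 11011110 → 2-byte char #10 = DE 90.
Leading byte 0xDE = 11011110 matches 110xxxxx → 2-byte sequence.
Byte 1: 0xDE = 11011110, payload 11110 (5 bits).
Byte 2: 0x90 = 10010000 (10xxxxxx ✓), payload 010000.
Concatenate: 11110010000 = 0x790 (11 bits → U+0790).

U+0790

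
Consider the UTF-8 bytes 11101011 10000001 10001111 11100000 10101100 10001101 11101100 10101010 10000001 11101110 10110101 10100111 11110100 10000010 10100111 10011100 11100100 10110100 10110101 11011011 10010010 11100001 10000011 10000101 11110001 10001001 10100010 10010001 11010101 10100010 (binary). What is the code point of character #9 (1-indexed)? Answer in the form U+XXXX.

Offset 0: leading byte 0xEB = 11101011 → 3-byte char #1 = EB 81 8F.
Offset 3: leading byte 0xE0 = 11100000 → 3-byte char #2 = E0 AC 8D.
Offset 6: leading byte 0xEC = 11101100 → 3-byte char #3 = EC AA 81.
Offset 9: leading byte 0xEE = 11101110 → 3-byte char #4 = EE B5 A7.
Offset 12: leading byte 0xF4 = 11110100 → 4-byte char #5 = F4 82 A7 9C.
Offset 16: leading byte 0xE4 = 11100100 → 3-byte char #6 = E4 B4 B5.
Offset 19: leading byte 0xDB = 11011011 → 2-byte char #7 = DB 92.
Offset 21: leading byte 0xE1 = 11100001 → 3-byte char #8 = E1 83 85.
Offset 24: leading byte 0xF1 = 11110001 → 4-byte char #9 = F1 89 A2 91.
Leading byte 0xF1 = 11110001 matches 11110xxx → 4-byte sequence.
Byte 1: 0xF1 = 11110001, payload 001 (3 bits).
Byte 2: 0x89 = 10001001 (10xxxxxx ✓), payload 001001.
Byte 3: 0xA2 = 10100010 (10xxxxxx ✓), payload 100010.
Byte 4: 0x91 = 10010001 (10xxxxxx ✓), payload 010001.
Concatenate: 001001001100010010001 = 0x49891 (21 bits → U+49891).

U+49891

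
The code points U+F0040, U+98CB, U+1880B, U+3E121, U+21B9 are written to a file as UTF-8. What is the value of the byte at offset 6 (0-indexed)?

0x8B

U+F0040 → 4-byte form F3 B0 81 80 at offsets 0–3.
U+98CB → 3-byte form E9 A3 8B at offsets 4–6.
Offset 6 falls in char 2's range; it's byte 3 of E9 A3 8B = 0x8B.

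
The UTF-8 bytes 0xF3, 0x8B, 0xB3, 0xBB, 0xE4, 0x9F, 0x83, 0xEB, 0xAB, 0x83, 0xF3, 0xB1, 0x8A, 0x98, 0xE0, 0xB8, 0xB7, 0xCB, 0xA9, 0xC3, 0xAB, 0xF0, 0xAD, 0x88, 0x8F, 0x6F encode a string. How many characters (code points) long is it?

Byte at offset 0: 0xF3 = 11110011 → 4-byte char (#1). Advance 4.
Byte at offset 4: 0xE4 = 11100100 → 3-byte char (#2). Advance 3.
Byte at offset 7: 0xEB = 11101011 → 3-byte char (#3). Advance 3.
Byte at offset 10: 0xF3 = 11110011 → 4-byte char (#4). Advance 4.
Byte at offset 14: 0xE0 = 11100000 → 3-byte char (#5). Advance 3.
Byte at offset 17: 0xCB = 11001011 → 2-byte char (#6). Advance 2.
Byte at offset 19: 0xC3 = 11000011 → 2-byte char (#7). Advance 2.
Byte at offset 21: 0xF0 = 11110000 → 4-byte char (#8). Advance 4.
Byte at offset 25: 0x6F = 01101111 → 1-byte char (#9). Advance 1.
Reached end at offset 26 after 9 code points.

9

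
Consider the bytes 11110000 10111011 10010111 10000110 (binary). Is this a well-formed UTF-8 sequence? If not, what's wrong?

Leading byte 0xF0 = 11110000 → 4-byte form.
Continuation bytes 0xBB=10111011, 0x97=10010111, 0x86=10000110 all match 10xxxxxx.
Decoded value 0x3B5C6 is ≥ 0x10000 (shortest form) and not a surrogate.

valid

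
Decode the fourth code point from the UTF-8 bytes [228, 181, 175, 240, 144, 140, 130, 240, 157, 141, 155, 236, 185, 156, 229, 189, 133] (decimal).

Offset 0: leading byte 0xE4 = 11100100 → 3-byte char #1 = E4 B5 AF.
Offset 3: leading byte 0xF0 = 11110000 → 4-byte char #2 = F0 90 8C 82.
Offset 7: leading byte 0xF0 = 11110000 → 4-byte char #3 = F0 9D 8D 9B.
Offset 11: leading byte 0xEC = 11101100 → 3-byte char #4 = EC B9 9C.
Leading byte 0xEC = 11101100 matches 1110xxxx → 3-byte sequence.
Byte 1: 0xEC = 11101100, payload 1100 (4 bits).
Byte 2: 0xB9 = 10111001 (10xxxxxx ✓), payload 111001.
Byte 3: 0x9C = 10011100 (10xxxxxx ✓), payload 011100.
Concatenate: 1100111001011100 = 0xCE5C (16 bits → U+CE5C).

U+CE5C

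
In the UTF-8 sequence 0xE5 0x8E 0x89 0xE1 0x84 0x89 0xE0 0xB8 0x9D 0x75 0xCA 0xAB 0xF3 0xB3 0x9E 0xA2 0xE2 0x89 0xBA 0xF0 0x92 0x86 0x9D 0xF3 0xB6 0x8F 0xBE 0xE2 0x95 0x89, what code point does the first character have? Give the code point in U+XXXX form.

U+5389

Offset 0: leading byte 0xE5 = 11100101 → 3-byte char #1 = E5 8E 89.
Leading byte 0xE5 = 11100101 matches 1110xxxx → 3-byte sequence.
Byte 1: 0xE5 = 11100101, payload 0101 (4 bits).
Byte 2: 0x8E = 10001110 (10xxxxxx ✓), payload 001110.
Byte 3: 0x89 = 10001001 (10xxxxxx ✓), payload 001001.
Concatenate: 0101001110001001 = 0x5389 (16 bits → U+5389).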